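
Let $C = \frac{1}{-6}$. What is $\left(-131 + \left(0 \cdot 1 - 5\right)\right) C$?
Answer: $\frac{68}{3} \approx 22.667$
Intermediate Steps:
$C = - \frac{1}{6} \approx -0.16667$
$\left(-131 + \left(0 \cdot 1 - 5\right)\right) C = \left(-131 + \left(0 \cdot 1 - 5\right)\right) \left(- \frac{1}{6}\right) = \left(-131 + \left(0 - 5\right)\right) \left(- \frac{1}{6}\right) = \left(-131 - 5\right) \left(- \frac{1}{6}\right) = \left(-136\right) \left(- \frac{1}{6}\right) = \frac{68}{3}$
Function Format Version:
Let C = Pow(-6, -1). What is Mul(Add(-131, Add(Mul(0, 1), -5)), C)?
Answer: Rational(68, 3) ≈ 22.667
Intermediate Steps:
C = Rational(-1, 6) ≈ -0.16667
Mul(Add(-131, Add(Mul(0, 1), -5)), C) = Mul(Add(-131, Add(Mul(0, 1), -5)), Rational(-1, 6)) = Mul(Add(-131, Add(0, -5)), Rational(-1, 6)) = Mul(Add(-131, -5), Rational(-1, 6)) = Mul(-136, Rational(-1, 6)) = Rational(68, 3)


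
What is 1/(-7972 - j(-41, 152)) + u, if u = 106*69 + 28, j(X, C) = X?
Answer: 58229401/7931 ≈ 7342.0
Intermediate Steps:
u = 7342 (u = 7314 + 28 = 7342)
1/(-7972 - j(-41, 152)) + u = 1/(-7972 - 1*(-41)) + 7342 = 1/(-7972 + 41) + 7342 = 1/(-7931) + 7342 = -1/7931 + 7342 = 58229401/7931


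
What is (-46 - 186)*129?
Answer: -29928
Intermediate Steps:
(-46 - 186)*129 = -232*129 = -29928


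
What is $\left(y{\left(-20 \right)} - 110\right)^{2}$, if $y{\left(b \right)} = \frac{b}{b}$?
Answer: $11881$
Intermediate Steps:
$y{\left(b \right)} = 1$
$\left(y{\left(-20 \right)} - 110\right)^{2} = \left(1 - 110\right)^{2} = \left(-109\right)^{2} = 11881$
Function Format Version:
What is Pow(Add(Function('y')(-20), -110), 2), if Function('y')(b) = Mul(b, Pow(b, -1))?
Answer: 11881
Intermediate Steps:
Function('y')(b) = 1
Pow(Add(Function('y')(-20), -110), 2) = Pow(Add(1, -110), 2) = Pow(-109, 2) = 11881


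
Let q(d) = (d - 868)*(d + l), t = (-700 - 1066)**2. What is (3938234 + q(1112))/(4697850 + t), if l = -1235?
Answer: 1954111/3908303 ≈ 0.49999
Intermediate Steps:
t = 3118756 (t = (-1766)**2 = 3118756)
q(d) = (-1235 + d)*(-868 + d) (q(d) = (d - 868)*(d - 1235) = (-868 + d)*(-1235 + d) = (-1235 + d)*(-868 + d))
(3938234 + q(1112))/(4697850 + t) = (3938234 + (1071980 + 1112**2 - 2103*1112))/(4697850 + 3118756) = (3938234 + (1071980 + 1236544 - 2338536))/7816606 = (3938234 - 30012)*(1/7816606) = 3908222*(1/7816606) = 1954111/3908303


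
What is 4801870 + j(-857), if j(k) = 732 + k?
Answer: 4801745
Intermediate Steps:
4801870 + j(-857) = 4801870 + (732 - 857) = 4801870 - 125 = 4801745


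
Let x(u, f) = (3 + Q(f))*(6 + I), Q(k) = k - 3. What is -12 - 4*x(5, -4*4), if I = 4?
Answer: 628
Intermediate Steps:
Q(k) = -3 + k
x(u, f) = 10*f (x(u, f) = (3 + (-3 + f))*(6 + 4) = f*10 = 10*f)
-12 - 4*x(5, -4*4) = -12 - 40*(-4*4) = -12 - 40*(-16) = -12 - 4*(-160) = -12 + 640 = 628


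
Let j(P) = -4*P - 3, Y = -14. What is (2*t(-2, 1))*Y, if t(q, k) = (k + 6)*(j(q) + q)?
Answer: -588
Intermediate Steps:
j(P) = -3 - 4*P
t(q, k) = (-3 - 3*q)*(6 + k) (t(q, k) = (k + 6)*((-3 - 4*q) + q) = (6 + k)*(-3 - 3*q) = (-3 - 3*q)*(6 + k))
(2*t(-2, 1))*Y = (2*(-18 - 18*(-2) - 3*1 - 3*1*(-2)))*(-14) = (2*(-18 + 36 - 3 + 6))*(-14) = (2*21)*(-14) = 42*(-14) = -588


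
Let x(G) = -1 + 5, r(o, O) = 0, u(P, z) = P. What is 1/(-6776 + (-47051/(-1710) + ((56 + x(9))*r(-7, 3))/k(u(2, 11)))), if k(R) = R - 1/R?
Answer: -1710/11539909 ≈ -0.00014818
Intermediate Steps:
x(G) = 4
1/(-6776 + (-47051/(-1710) + ((56 + x(9))*r(-7, 3))/k(u(2, 11)))) = 1/(-6776 + (-47051/(-1710) + ((56 + 4)*0)/(2 - 1/2))) = 1/(-6776 + (-47051*(-1/1710) + (60*0)/(2 - 1*½))) = 1/(-6776 + (47051/1710 + 0/(2 - ½))) = 1/(-6776 + (47051/1710 + 0/(3/2))) = 1/(-6776 + (47051/1710 + 0*(⅔))) = 1/(-6776 + (47051/1710 + 0)) = 1/(-6776 + 47051/1710) = 1/(-11539909/1710) = -1710/11539909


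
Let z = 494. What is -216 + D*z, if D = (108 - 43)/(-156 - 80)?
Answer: -41543/118 ≈ -352.06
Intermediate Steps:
D = -65/236 (D = 65/(-236) = 65*(-1/236) = -65/236 ≈ -0.27542)
-216 + D*z = -216 - 65/236*494 = -216 - 16055/118 = -41543/118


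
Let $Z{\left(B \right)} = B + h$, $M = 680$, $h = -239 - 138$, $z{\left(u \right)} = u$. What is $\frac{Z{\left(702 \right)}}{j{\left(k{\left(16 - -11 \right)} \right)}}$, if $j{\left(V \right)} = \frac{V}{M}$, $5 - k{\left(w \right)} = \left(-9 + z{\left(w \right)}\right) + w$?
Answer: $-5525$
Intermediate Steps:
$h = -377$
$k{\left(w \right)} = 14 - 2 w$ ($k{\left(w \right)} = 5 - \left(\left(-9 + w\right) + w\right) = 5 - \left(-9 + 2 w\right) = 14 - 2 w$)
$Z{\left(B \right)} = -377 + B$ ($Z{\left(B \right)} = B - 377 = -377 + B$)
$j{\left(V \right)} = \frac{V}{680}$
$\frac{Z{\left(702 \right)}}{j{\left(k{\left(16 - -11 \right)} \right)}} = \frac{-377 + 702}{\frac{1}{680} \left(14 - 2 \left(16 - -11\right)\right)} = \frac{325}{\frac{1}{680} \left(14 - 2 \left(16 + 11\right)\right)} = \frac{325}{\frac{1}{680} \left(14 - 54\right)} = \frac{325}{\frac{1}{680} \left(-40\right)} = \frac{325}{- \frac{1}{17}} = 325 \left(-17\right) = -5525$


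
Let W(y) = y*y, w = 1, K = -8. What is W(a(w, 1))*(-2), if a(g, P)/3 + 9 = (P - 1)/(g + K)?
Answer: -1458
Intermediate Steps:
a(g, P) = -27 + 3*(-1 + P)/(-8 + g) (a(g, P) = -27 + 3*((P - 1)/(g - 8)) = -27 + 3*((-1 + P)/(-8 + g)) = -27 + 3*(-1 + P)/(-8 + g))
W(y) = y**2
W(a(w, 1))*(-2) = (3*(71 + 1 - 9*1)/(-8 + 1))**2*(-2) = (3*(71 + 1 - 9)/(-7))**2*(-2) = (3*(-1/7)*63)**2*(-2) = (-27)**2*(-2) = 729*(-2) = -1458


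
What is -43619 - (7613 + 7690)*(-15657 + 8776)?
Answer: 105256324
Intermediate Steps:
-43619 - (7613 + 7690)*(-15657 + 8776) = -43619 - 15303*(-6881) = -43619 - 1*(-105299943) = -43619 + 105299943 = 105256324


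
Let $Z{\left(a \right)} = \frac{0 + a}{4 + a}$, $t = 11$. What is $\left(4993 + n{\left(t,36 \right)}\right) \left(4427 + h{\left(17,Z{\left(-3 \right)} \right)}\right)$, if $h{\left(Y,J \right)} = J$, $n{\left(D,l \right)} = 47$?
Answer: $22296960$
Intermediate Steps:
$Z{\left(a \right)} = \frac{a}{4 + a}$
$\left(4993 + n{\left(t,36 \right)}\right) \left(4427 + h{\left(17,Z{\left(-3 \right)} \right)}\right) = \left(4993 + 47\right) \left(4427 - \frac{3}{4 - 3}\right) = 5040 \left(4427 - \frac{3}{1}\right) = 5040 \left(4427 - 3\right) = 5040 \cdot 4424 = 22296960$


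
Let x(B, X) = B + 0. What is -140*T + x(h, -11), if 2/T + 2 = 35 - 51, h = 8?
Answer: 212/9 ≈ 23.556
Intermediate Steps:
x(B, X) = B
T = -⅑ (T = 2/(-2 + (35 - 51)) = 2/(-2 - 16) = 2/(-18) = 2*(-1/18) = -⅑ ≈ -0.11111)
-140*T + x(h, -11) = -140*(-⅑) + 8 = 140/9 + 8 = 212/9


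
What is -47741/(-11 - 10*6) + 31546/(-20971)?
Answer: 998936745/1488941 ≈ 670.90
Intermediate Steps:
-47741/(-11 - 10*6) + 31546/(-20971) = -47741/(-11 - 60) + 31546*(-1/20971) = -47741/(-71) - 31546/20971 = -47741*(-1/71) - 31546/20971 = 47741/71 - 31546/20971 = 998936745/1488941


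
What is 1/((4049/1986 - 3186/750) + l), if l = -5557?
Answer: -248250/1380073691 ≈ -0.00017988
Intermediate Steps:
1/((4049/1986 - 3186/750) + l) = 1/((4049/1986 - 3186/750) - 5557) = 1/((4049*(1/1986) - 3186*1/750) - 5557) = 1/((4049/1986 - 531/125) - 5557) = 1/(-548441/248250 - 5557) = 1/(-1380073691/248250) = -248250/1380073691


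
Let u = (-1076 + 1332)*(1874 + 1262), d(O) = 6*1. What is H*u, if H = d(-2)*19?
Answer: 91521024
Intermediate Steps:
d(O) = 6
u = 802816 (u = 256*3136 = 802816)
H = 114 (H = 6*19 = 114)
H*u = 114*802816 = 91521024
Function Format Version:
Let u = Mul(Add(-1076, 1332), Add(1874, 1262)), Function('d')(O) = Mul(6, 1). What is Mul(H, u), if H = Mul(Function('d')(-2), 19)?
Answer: 91521024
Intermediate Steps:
Function('d')(O) = 6
u = 802816 (u = Mul(256, 3136) = 802816)
H = 114 (H = Mul(6, 19) = 114)
Mul(H, u) = Mul(114, 802816) = 91521024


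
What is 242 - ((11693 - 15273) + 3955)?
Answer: -133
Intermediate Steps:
242 - ((11693 - 15273) + 3955) = 242 - (-3580 + 3955) = 242 - 1*375 = 242 - 375 = -133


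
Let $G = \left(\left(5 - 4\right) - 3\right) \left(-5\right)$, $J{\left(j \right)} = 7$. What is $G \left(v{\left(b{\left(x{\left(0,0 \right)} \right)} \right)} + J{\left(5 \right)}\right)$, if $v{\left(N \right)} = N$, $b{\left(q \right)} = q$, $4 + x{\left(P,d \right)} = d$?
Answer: $30$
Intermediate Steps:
$x{\left(P,d \right)} = -4 + d$
$G = 10$ ($G = \left(1 - 3\right) \left(-5\right) = \left(-2\right) \left(-5\right) = 10$)
$G \left(v{\left(b{\left(x{\left(0,0 \right)} \right)} \right)} + J{\left(5 \right)}\right) = 10 \left(\left(-4 + 0\right) + 7\right) = 10 \left(-4 + 7\right) = 10 \cdot 3 = 30$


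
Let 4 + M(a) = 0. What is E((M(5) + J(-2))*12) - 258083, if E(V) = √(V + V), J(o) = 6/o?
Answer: -258083 + 2*I*√42 ≈ -2.5808e+5 + 12.961*I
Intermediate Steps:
M(a) = -4 (M(a) = -4 + 0 = -4)
E(V) = √2*√V (E(V) = √(2*V) = √2*√V)
E((M(5) + J(-2))*12) - 258083 = √2*√((-4 + 6/(-2))*12) - 258083 = √2*√((-4 + 6*(-½))*12) - 258083 = √2*√((-4 - 3)*12) - 258083 = √2*√(-7*12) - 258083 = √2*√(-84) - 258083 = √2*(2*I*√21) - 258083 = 2*I*√42 - 258083 = -258083 + 2*I*√42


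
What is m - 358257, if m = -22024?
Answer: -380281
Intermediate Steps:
m - 358257 = -22024 - 358257 = -380281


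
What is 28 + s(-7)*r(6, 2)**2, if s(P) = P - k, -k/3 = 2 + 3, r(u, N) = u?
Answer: 316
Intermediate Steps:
k = -15 (k = -3*(2 + 3) = -3*5 = -15)
s(P) = 15 + P (s(P) = P - 1*(-15) = P + 15 = 15 + P)
28 + s(-7)*r(6, 2)**2 = 28 + (15 - 7)*6**2 = 28 + 8*36 = 28 + 288 = 316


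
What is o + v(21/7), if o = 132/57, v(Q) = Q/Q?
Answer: 63/19 ≈ 3.3158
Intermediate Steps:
v(Q) = 1
o = 44/19 (o = 132*(1/57) = 44/19 ≈ 2.3158)
o + v(21/7) = 44/19 + 1 = 63/19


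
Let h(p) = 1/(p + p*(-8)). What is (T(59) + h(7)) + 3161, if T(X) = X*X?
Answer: 325457/49 ≈ 6642.0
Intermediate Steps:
T(X) = X²
h(p) = -1/(7*p) (h(p) = 1/(p - 8*p) = 1/(-7*p) = -1/(7*p))
(T(59) + h(7)) + 3161 = (59² - ⅐/7) + 3161 = (3481 - ⅐*⅐) + 3161 = (3481 - 1/49) + 3161 = 170568/49 + 3161 = 325457/49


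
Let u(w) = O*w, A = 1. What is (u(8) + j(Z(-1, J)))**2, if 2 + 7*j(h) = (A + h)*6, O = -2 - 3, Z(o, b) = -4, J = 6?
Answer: 90000/49 ≈ 1836.7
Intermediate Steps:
O = -5
j(h) = 4/7 + 6*h/7 (j(h) = -2/7 + ((1 + h)*6)/7 = -2/7 + (6 + 6*h)/7 = -2/7 + (6/7 + 6*h/7) = 4/7 + 6*h/7)
u(w) = -5*w
(u(8) + j(Z(-1, J)))**2 = (-5*8 + (4/7 + (6/7)*(-4)))**2 = (-40 + (4/7 - 24/7))**2 = (-40 - 20/7)**2 = (-300/7)**2 = 90000/49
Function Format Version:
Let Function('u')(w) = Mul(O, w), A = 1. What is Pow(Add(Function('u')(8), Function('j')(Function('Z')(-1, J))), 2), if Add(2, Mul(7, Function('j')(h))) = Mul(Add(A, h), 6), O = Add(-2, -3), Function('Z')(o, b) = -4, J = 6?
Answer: Rational(90000, 49) ≈ 1836.7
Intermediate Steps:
O = -5
Function('j')(h) = Add(Rational(4, 7), Mul(Rational(6, 7), h)) (Function('j')(h) = Add(Rational(-2, 7), Mul(Rational(1, 7), Mul(Add(1, h), 6))) = Add(Rational(-2, 7), Mul(Rational(1, 7), Add(6, Mul(6, h)))) = Add(Rational(-2, 7), Add(Rational(6, 7), Mul(Rational(6, 7), h))) = Add(Rational(4, 7), Mul(Rational(6, 7), h)))
Function('u')(w) = Mul(-5, w)
Pow(Add(Function('u')(8), Function('j')(Function('Z')(-1, J))), 2) = Pow(Add(Mul(-5, 8), Add(Rational(4, 7), Mul(Rational(6, 7), -4))), 2) = Pow(Add(-40, Add(Rational(4, 7), Rational(-24, 7))), 2) = Pow(Add(-40, Rational(-20, 7)), 2) = Pow(Rational(-300, 7), 2) = Rational(90000, 49)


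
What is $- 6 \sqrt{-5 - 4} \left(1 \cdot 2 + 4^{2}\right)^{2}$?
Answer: $- 5832 i \approx - 5832.0 i$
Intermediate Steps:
$- 6 \sqrt{-5 - 4} \left(1 \cdot 2 + 4^{2}\right)^{2} = - 6 \sqrt{-9} \left(2 + 16\right)^{2} = - 6 \cdot 3 i 18^{2} = - 18 i 324 = - 5832 i$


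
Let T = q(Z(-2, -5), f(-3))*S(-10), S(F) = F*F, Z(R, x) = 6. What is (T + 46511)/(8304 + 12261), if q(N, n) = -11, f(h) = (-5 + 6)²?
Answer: 15137/6855 ≈ 2.2082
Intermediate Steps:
f(h) = 1 (f(h) = 1² = 1)
S(F) = F²
T = -1100 (T = -11*(-10)² = -11*100 = -1100)
(T + 46511)/(8304 + 12261) = (-1100 + 46511)/(8304 + 12261) = 45411/20565 = 45411*(1/20565) = 15137/6855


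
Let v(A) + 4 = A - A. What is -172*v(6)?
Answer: 688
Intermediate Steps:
v(A) = -4 (v(A) = -4 + (A - A) = -4 + 0 = -4)
-172*v(6) = -172*(-4) = 688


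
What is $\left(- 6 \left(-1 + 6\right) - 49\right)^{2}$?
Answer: $6241$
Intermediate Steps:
$\left(- 6 \left(-1 + 6\right) - 49\right)^{2} = \left(\left(-6\right) 5 - 49\right)^{2} = \left(-30 - 49\right)^{2} = \left(-79\right)^{2} = 6241$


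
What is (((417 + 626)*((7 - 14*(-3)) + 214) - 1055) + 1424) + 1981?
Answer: 276659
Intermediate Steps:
(((417 + 626)*((7 - 14*(-3)) + 214) - 1055) + 1424) + 1981 = ((1043*((7 + 42) + 214) - 1055) + 1424) + 1981 = ((1043*(49 + 214) - 1055) + 1424) + 1981 = ((1043*263 - 1055) + 1424) + 1981 = ((274309 - 1055) + 1424) + 1981 = (273254 + 1424) + 1981 = 274678 + 1981 = 276659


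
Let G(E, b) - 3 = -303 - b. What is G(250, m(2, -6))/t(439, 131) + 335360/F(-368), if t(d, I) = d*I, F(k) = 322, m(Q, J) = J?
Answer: 9643061786/9258949 ≈ 1041.5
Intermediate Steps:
t(d, I) = I*d
G(E, b) = -300 - b (G(E, b) = 3 + (-303 - b) = -300 - b)
G(250, m(2, -6))/t(439, 131) + 335360/F(-368) = (-300 - 1*(-6))/((131*439)) + 335360/322 = (-300 + 6)/57509 + 335360*(1/322) = -294*1/57509 + 167680/161 = -294/57509 + 167680/161 = 9643061786/9258949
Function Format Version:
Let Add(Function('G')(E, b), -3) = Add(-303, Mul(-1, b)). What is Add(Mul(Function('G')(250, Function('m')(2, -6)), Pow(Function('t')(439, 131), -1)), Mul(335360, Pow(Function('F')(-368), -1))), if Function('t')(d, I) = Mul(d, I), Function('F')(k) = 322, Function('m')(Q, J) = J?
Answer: Rational(9643061786, 9258949) ≈ 1041.5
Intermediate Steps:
Function('t')(d, I) = Mul(I, d)
Function('G')(E, b) = Add(-300, Mul(-1, b)) (Function('G')(E, b) = Add(3, Add(-303, Mul(-1, b))) = Add(-300, Mul(-1, b)))
Add(Mul(Function('G')(250, Function('m')(2, -6)), Pow(Function('t')(439, 131), -1)), Mul(335360, Pow(Function('F')(-368), -1))) = Add(Mul(Add(-300, Mul(-1, -6)), Pow(Mul(131, 439), -1)), Mul(335360, Pow(322, -1))) = Add(Mul(Add(-300, 6), Pow(57509, -1)), Mul(335360, Rational(1, 322))) = Add(Mul(-294, Rational(1, 57509)), Rational(167680, 161)) = Add(Rational(-294, 57509), Rational(167680, 161)) = Rational(9643061786, 9258949)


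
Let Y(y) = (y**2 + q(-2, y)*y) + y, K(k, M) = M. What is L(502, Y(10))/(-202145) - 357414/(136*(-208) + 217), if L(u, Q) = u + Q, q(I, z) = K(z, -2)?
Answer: 24077611666/1891470765 ≈ 12.730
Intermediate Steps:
q(I, z) = -2
Y(y) = y**2 - y (Y(y) = (y**2 - 2*y) + y = y**2 - y)
L(u, Q) = Q + u
L(502, Y(10))/(-202145) - 357414/(136*(-208) + 217) = (10*(-1 + 10) + 502)/(-202145) - 357414/(136*(-208) + 217) = (10*9 + 502)*(-1/202145) - 357414/(-28288 + 217) = (90 + 502)*(-1/202145) - 357414/(-28071) = 592*(-1/202145) - 357414*(-1/28071) = -592/202145 + 119138/9357 = 24077611666/1891470765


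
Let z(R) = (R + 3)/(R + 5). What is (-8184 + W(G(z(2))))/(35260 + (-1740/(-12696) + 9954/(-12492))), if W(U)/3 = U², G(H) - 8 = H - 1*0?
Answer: -71562586239/317143203181 ≈ -0.22565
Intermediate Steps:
z(R) = (3 + R)/(5 + R)
G(H) = 8 + H (G(H) = 8 + (H - 1*0) = 8 + (H + 0) = 8 + H)
W(U) = 3*U²
(-8184 + W(G(z(2))))/(35260 + (-1740/(-12696) + 9954/(-12492))) = (-8184 + 3*(8 + (3 + 2)/(5 + 2))²)/(35260 + (-1740/(-12696) + 9954/(-12492))) = (-8184 + 3*(8 + 5/7)²)/(35260 + (-1740*(-1/12696) + 9954*(-1/12492))) = (-8184 + 3*(8 + (⅐)*5)²)/(35260 + (145/1058 - 553/694)) = (-8184 + 3*(8 + 5/7)²)/(35260 - 121111/183563) = (-8184 + 3*(61/7)²)/(6472310269/183563) = (-8184 + 3*(3721/49))*(183563/6472310269) = (-8184 + 11163/49)*(183563/6472310269) = -389853/49*183563/6472310269 = -71562586239/317143203181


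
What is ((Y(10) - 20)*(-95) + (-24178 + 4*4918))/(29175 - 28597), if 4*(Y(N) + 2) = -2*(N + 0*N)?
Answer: -1941/578 ≈ -3.3581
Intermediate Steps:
Y(N) = -2 - N/2 (Y(N) = -2 + (-2*(N + 0*N))/4 = -2 + (-2*(N + 0))/4 = -2 + (-2*N)/4 = -2 - N/2)
((Y(10) - 20)*(-95) + (-24178 + 4*4918))/(29175 - 28597) = (((-2 - ½*10) - 20)*(-95) + (-24178 + 4*4918))/(29175 - 28597) = (((-2 - 5) - 20)*(-95) + (-24178 + 19672))/578 = ((-7 - 20)*(-95) - 4506)*(1/578) = (-27*(-95) - 4506)*(1/578) = (2565 - 4506)*(1/578) = -1941*1/578 = -1941/578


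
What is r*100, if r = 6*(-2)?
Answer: -1200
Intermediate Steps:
r = -12
r*100 = -12*100 = -1200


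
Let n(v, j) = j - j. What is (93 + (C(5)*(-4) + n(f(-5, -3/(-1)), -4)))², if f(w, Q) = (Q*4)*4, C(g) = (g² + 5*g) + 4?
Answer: 15129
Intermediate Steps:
C(g) = 4 + g² + 5*g
f(w, Q) = 16*Q (f(w, Q) = (4*Q)*4 = 16*Q)
n(v, j) = 0
(93 + (C(5)*(-4) + n(f(-5, -3/(-1)), -4)))² = (93 + ((4 + 5² + 5*5)*(-4) + 0))² = (93 + ((4 + 25 + 25)*(-4) + 0))² = (93 + (54*(-4) + 0))² = (93 + (-216 + 0))² = (93 - 216)² = (-123)² = 15129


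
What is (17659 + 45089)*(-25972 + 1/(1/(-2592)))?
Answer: -1792333872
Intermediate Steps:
(17659 + 45089)*(-25972 + 1/(1/(-2592))) = 62748*(-25972 + 1/(-1/2592)) = 62748*(-25972 - 2592) = 62748*(-28564) = -1792333872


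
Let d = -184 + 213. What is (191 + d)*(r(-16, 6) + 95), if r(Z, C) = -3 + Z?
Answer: 16720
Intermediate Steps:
d = 29
(191 + d)*(r(-16, 6) + 95) = (191 + 29)*((-3 - 16) + 95) = 220*(-19 + 95) = 220*76 = 16720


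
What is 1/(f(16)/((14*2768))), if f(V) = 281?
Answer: 38752/281 ≈ 137.91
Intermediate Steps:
1/(f(16)/((14*2768))) = 1/(281/((14*2768))) = 1/(281/38752) = 38752/281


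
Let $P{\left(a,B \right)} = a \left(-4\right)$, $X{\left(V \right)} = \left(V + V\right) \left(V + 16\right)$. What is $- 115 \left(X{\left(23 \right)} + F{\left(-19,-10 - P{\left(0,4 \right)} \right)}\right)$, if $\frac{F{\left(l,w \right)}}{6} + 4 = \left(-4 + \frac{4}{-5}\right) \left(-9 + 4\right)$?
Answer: $-220110$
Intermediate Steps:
$X{\left(V \right)} = 2 V \left(16 + V\right)$
$P{\left(a,B \right)} = - 4 a$
$F{\left(l,w \right)} = 120$ ($F{\left(l,w \right)} = -24 + 6 \left(-4 + \frac{4}{-5}\right) \left(-9 + 4\right) = -24 + 6 \left(-4 + 4 \left(- \frac{1}{5}\right)\right) \left(-5\right) = -24 + 6 \left(-4 - \frac{4}{5}\right) \left(-5\right) = -24 + 6 \left(\left(- \frac{24}{5}\right) \left(-5\right)\right) = -24 + 6 \cdot 24 = -24 + 144 = 120$)
$- 115 \left(X{\left(23 \right)} + F{\left(-19,-10 - P{\left(0,4 \right)} \right)}\right) = - 115 \left(2 \cdot 23 \left(16 + 23\right) + 120\right) = - 115 \left(2 \cdot 23 \cdot 39 + 120\right) = - 115 \left(1794 + 120\right) = \left(-115\right) 1914 = -220110$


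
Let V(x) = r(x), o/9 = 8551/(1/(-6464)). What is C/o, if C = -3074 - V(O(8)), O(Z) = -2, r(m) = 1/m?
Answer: 683/110547328 ≈ 6.1784e-6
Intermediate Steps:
o = -497462976 (o = 9*(8551/(1/(-6464))) = 9*(8551/(-1/6464)) = 9*(8551*(-6464)) = 9*(-55273664) = -497462976)
V(x) = 1/x
C = -6147/2 (C = -3074 - 1/(-2) = -3074 - 1*(-½) = -3074 + ½ = -6147/2 ≈ -3073.5)
C/o = -6147/2/(-497462976) = -6147/2*(-1/497462976) = 683/110547328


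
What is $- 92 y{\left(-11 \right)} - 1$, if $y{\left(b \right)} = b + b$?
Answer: $2023$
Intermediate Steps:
$y{\left(b \right)} = 2 b$
$- 92 y{\left(-11 \right)} - 1 = - 92 \cdot 2 \left(-11\right) - 1 = \left(-92\right) \left(-22\right) - 1 = 2024 - 1 = 2023$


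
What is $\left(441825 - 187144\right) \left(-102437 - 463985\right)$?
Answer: $-144256921382$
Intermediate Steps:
$\left(441825 - 187144\right) \left(-102437 - 463985\right) = 254681 \left(-566422\right) = -144256921382$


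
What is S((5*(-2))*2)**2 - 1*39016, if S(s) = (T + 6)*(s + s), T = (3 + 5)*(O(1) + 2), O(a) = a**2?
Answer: 1400984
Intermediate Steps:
T = 24 (T = (3 + 5)*(1**2 + 2) = 8*(1 + 2) = 8*3 = 24)
S(s) = 60*s (S(s) = (24 + 6)*(s + s) = 30*(2*s) = 60*s)
S((5*(-2))*2)**2 - 1*39016 = (60*((5*(-2))*2))**2 - 1*39016 = (60*(-10*2))**2 - 39016 = (60*(-20))**2 - 39016 = (-1200)**2 - 39016 = 1440000 - 39016 = 1400984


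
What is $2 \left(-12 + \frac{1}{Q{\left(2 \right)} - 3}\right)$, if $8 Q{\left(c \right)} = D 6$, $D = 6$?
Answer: $- \frac{68}{3} \approx -22.667$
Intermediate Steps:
$Q{\left(c \right)} = \frac{9}{2}$ ($Q{\left(c \right)} = \frac{6 \cdot 6}{8} = \frac{1}{8} \cdot 36 = \frac{9}{2}$)
$2 \left(-12 + \frac{1}{Q{\left(2 \right)} - 3}\right) = 2 \left(-12 + \frac{1}{\frac{9}{2} - 3}\right) = 2 \left(-12 + \frac{1}{\frac{3}{2}}\right) = 2 \left(-12 + \frac{2}{3}\right) = 2 \left(- \frac{34}{3}\right) = - \frac{68}{3}$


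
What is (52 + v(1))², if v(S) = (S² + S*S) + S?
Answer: 3025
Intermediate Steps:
v(S) = S + 2*S² (v(S) = (S² + S²) + S = 2*S² + S = S + 2*S²)
(52 + v(1))² = (52 + 1*(1 + 2*1))² = (52 + 1*(1 + 2))² = (52 + 1*3)² = (52 + 3)² = 55² = 3025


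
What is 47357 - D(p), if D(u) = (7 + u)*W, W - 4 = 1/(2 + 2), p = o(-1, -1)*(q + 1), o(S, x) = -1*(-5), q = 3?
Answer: 188969/4 ≈ 47242.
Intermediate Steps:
o(S, x) = 5
p = 20 (p = 5*(3 + 1) = 5*4 = 20)
W = 17/4 (W = 4 + 1/(2 + 2) = 4 + 1/4 = 4 + ¼ = 17/4 ≈ 4.2500)
D(u) = 119/4 + 17*u/4 (D(u) = (7 + u)*(17/4) = 119/4 + 17*u/4)
47357 - D(p) = 47357 - (119/4 + (17/4)*20) = 47357 - (119/4 + 85) = 47357 - 1*459/4 = 47357 - 459/4 = 188969/4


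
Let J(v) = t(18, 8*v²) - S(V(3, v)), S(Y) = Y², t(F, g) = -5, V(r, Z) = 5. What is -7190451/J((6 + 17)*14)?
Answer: 2396817/10 ≈ 2.3968e+5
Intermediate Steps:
J(v) = -30 (J(v) = -5 - 1*5² = -5 - 1*25 = -5 - 25 = -30)
-7190451/J((6 + 17)*14) = -7190451/(-30) = -7190451*(-1/30) = 2396817/10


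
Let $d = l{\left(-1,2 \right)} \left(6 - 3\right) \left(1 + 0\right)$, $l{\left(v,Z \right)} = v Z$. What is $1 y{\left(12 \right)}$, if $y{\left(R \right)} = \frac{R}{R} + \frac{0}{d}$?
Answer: $1$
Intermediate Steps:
$l{\left(v,Z \right)} = Z v$
$d = -6$ ($d = 2 \left(-1\right) \left(6 - 3\right) \left(1 + 0\right) = - 2 \cdot 3 \cdot 1 = \left(-2\right) 3 = -6$)
$y{\left(R \right)} = 1$ ($y{\left(R \right)} = \frac{R}{R} + \frac{0}{-6} = 1 + 0 \left(- \frac{1}{6}\right) = 1 + 0 = 1$)
$1 y{\left(12 \right)} = 1 \cdot 1 = 1$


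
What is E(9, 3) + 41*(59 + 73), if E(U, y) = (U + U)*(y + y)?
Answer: 5520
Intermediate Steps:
E(U, y) = 4*U*y (E(U, y) = (2*U)*(2*y) = 4*U*y)
E(9, 3) + 41*(59 + 73) = 4*9*3 + 41*(59 + 73) = 108 + 41*132 = 108 + 5412 = 5520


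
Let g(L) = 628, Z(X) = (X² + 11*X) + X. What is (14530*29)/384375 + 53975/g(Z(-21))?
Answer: 4202252197/48277500 ≈ 87.044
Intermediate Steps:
Z(X) = X² + 12*X
(14530*29)/384375 + 53975/g(Z(-21)) = (14530*29)/384375 + 53975/628 = 421370*(1/384375) + 53975*(1/628) = 84274/76875 + 53975/628 = 4202252197/48277500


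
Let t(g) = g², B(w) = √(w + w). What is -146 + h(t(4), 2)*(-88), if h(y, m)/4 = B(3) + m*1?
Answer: -850 - 352*√6 ≈ -1712.2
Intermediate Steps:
B(w) = √2*√w (B(w) = √(2*w) = √2*√w)
h(y, m) = 4*m + 4*√6 (h(y, m) = 4*(√2*√3 + m*1) = 4*(√6 + m) = 4*(m + √6) = 4*m + 4*√6)
-146 + h(t(4), 2)*(-88) = -146 + (4*2 + 4*√6)*(-88) = -146 + (8 + 4*√6)*(-88) = -146 + (-704 - 352*√6) = -850 - 352*√6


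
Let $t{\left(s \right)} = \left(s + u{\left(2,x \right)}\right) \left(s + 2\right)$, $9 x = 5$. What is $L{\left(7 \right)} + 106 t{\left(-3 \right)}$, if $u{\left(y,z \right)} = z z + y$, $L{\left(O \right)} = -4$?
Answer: $\frac{5612}{81} \approx 69.284$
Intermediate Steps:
$x = \frac{5}{9}$ ($x = \frac{1}{9} \cdot 5 = \frac{5}{9} \approx 0.55556$)
$u{\left(y,z \right)} = y + z^{2}$ ($u{\left(y,z \right)} = z^{2} + y = y + z^{2}$)
$t{\left(s \right)} = \left(2 + s\right) \left(\frac{187}{81} + s\right)$ ($t{\left(s \right)} = \left(s + \left(2 + \left(\frac{5}{9}\right)^{2}\right)\right) \left(s + 2\right) = \left(s + \left(2 + \frac{25}{81}\right)\right) \left(2 + s\right) = \left(s + \frac{187}{81}\right) \left(2 + s\right) = \left(\frac{187}{81} + s\right) \left(2 + s\right) = \left(2 + s\right) \left(\frac{187}{81} + s\right)$)
$L{\left(7 \right)} + 106 t{\left(-3 \right)} = -4 + 106 \left(\frac{374}{81} + \left(-3\right)^{2} + \frac{349}{81} \left(-3\right)\right) = -4 + 106 \left(\frac{374}{81} + 9 - \frac{349}{27}\right) = -4 + 106 \cdot \frac{56}{81} = -4 + \frac{5936}{81} = \frac{5612}{81}$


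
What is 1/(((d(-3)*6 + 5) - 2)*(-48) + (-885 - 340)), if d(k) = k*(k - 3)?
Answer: -1/6553 ≈ -0.00015260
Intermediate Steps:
d(k) = k*(-3 + k)
1/(((d(-3)*6 + 5) - 2)*(-48) + (-885 - 340)) = 1/(((-3*(-3 - 3)*6 + 5) - 2)*(-48) + (-885 - 340)) = 1/(((-3*(-6)*6 + 5) - 2)*(-48) - 1225) = 1/(((18*6 + 5) - 2)*(-48) - 1225) = 1/(((108 + 5) - 2)*(-48) - 1225) = 1/((113 - 2)*(-48) - 1225) = 1/(111*(-48) - 1225) = 1/(-5328 - 1225) = 1/(-6553) = -1/6553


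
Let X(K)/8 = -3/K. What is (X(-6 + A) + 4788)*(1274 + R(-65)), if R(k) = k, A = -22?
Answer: 40528098/7 ≈ 5.7897e+6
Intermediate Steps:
X(K) = -24/K (X(K) = 8*(-3/K) = -24/K)
(X(-6 + A) + 4788)*(1274 + R(-65)) = (-24/(-6 - 22) + 4788)*(1274 - 65) = (-24/(-28) + 4788)*1209 = (-24*(-1/28) + 4788)*1209 = (6/7 + 4788)*1209 = (33522/7)*1209 = 40528098/7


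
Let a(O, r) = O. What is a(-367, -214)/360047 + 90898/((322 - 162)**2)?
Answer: 16359078503/4608601600 ≈ 3.5497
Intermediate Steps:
a(-367, -214)/360047 + 90898/((322 - 162)**2) = -367/360047 + 90898/((322 - 162)**2) = -367*1/360047 + 90898/(160**2) = -367/360047 + 90898/25600 = -367/360047 + 90898*(1/25600) = -367/360047 + 45449/12800 = 16359078503/4608601600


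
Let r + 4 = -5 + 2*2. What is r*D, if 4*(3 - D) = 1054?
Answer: 2605/2 ≈ 1302.5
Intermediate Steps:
D = -521/2 (D = 3 - ¼*1054 = 3 - 527/2 = -521/2 ≈ -260.50)
r = -5 (r = -4 + (-5 + 2*2) = -4 + (-5 + 4) = -4 - 1 = -5)
r*D = -5*(-521/2) = 2605/2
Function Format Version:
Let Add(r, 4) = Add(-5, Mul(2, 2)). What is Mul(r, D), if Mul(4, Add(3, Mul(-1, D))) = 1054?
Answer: Rational(2605, 2) ≈ 1302.5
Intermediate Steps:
D = Rational(-521, 2) (D = Add(3, Mul(Rational(-1, 4), 1054)) = Add(3, Rational(-527, 2)) = Rational(-521, 2) ≈ -260.50)
r = -5 (r = Add(-4, Add(-5, Mul(2, 2))) = Add(-4, Add(-5, 4)) = Add(-4, -1) = -5)
Mul(r, D) = Mul(-5, Rational(-521, 2)) = Rational(2605, 2)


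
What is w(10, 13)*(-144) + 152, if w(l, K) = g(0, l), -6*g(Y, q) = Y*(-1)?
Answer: 152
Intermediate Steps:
g(Y, q) = Y/6 (g(Y, q) = -Y*(-1)/6 = -(-1)*Y/6 = Y/6)
w(l, K) = 0 (w(l, K) = (1/6)*0 = 0)
w(10, 13)*(-144) + 152 = 0*(-144) + 152 = 0 + 152 = 152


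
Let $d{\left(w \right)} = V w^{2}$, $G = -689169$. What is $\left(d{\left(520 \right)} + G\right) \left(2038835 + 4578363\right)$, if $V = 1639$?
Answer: $2928086498220338$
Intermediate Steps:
$d{\left(w \right)} = 1639 w^{2}$
$\left(d{\left(520 \right)} + G\right) \left(2038835 + 4578363\right) = \left(1639 \cdot 520^{2} - 689169\right) \left(2038835 + 4578363\right) = \left(1639 \cdot 270400 - 689169\right) 6617198 = \left(443185600 - 689169\right) 6617198 = 442496431 \cdot 6617198 = 2928086498220338$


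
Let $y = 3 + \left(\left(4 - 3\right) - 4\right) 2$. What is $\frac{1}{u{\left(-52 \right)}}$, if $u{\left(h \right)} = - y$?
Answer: $\frac{1}{3} \approx 0.33333$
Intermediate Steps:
$y = -3$ ($y = 3 + \left(1 - 4\right) 2 = 3 - 6 = -3$)
$u{\left(h \right)} = 3$ ($u{\left(h \right)} = \left(-1\right) \left(-3\right) = 3$)
$\frac{1}{u{\left(-52 \right)}} = \frac{1}{3}$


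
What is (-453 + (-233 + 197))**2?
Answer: 239121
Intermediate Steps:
(-453 + (-233 + 197))**2 = (-453 - 36)**2 = (-489)**2 = 239121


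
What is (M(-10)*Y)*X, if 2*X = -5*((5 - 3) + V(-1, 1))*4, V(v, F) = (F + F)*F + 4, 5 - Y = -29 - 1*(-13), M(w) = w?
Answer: 16800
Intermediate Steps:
Y = 21 (Y = 5 - (-29 - 1*(-13)) = 5 - (-29 + 13) = 5 - 1*(-16) = 5 + 16 = 21)
V(v, F) = 4 + 2*F**2 (V(v, F) = (2*F)*F + 4 = 2*F**2 + 4 = 4 + 2*F**2)
X = -80 (X = (-5*((5 - 3) + (4 + 2*1**2))*4)/2 = (-5*(2 + (4 + 2*1))*4)/2 = (-5*(2 + (4 + 2))*4)/2 = (-5*(2 + 6)*4)/2 = (-5*8*4)/2 = (-40*4)/2 = (1/2)*(-160) = -80)
(M(-10)*Y)*X = -10*21*(-80) = -210*(-80) = 16800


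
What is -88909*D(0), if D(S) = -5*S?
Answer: 0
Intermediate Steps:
-88909*D(0) = -(-444545)*0 = -88909*0 = 0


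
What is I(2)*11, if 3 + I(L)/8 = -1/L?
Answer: -308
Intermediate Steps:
I(L) = -24 - 8/L (I(L) = -24 + 8*(-1/L) = -24 - 8/L)
I(2)*11 = (-24 - 8/2)*11 = (-24 - 8*½)*11 = (-24 - 4)*11 = -28*11 = -308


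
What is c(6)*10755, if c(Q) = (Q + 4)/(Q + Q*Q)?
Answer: 17925/7 ≈ 2560.7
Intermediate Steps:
c(Q) = (4 + Q)/(Q + Q²)
c(6)*10755 = ((4 + 6)/(6*(1 + 6)))*10755 = ((⅙)*10/7)*10755 = ((⅙)*(⅐)*10)*10755 = (5/21)*10755 = 17925/7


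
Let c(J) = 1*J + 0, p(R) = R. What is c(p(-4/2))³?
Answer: -8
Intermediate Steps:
c(J) = J (c(J) = J + 0 = J)
c(p(-4/2))³ = (-4/2)³ = (-4*½)³ = (-2)³ = -8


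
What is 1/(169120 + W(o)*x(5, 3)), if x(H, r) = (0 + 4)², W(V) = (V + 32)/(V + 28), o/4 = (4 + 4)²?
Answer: 71/12008672 ≈ 5.9124e-6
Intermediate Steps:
o = 256 (o = 4*(4 + 4)² = 4*8² = 4*64 = 256)
W(V) = (32 + V)/(28 + V)
x(H, r) = 16 (x(H, r) = 4² = 16)
1/(169120 + W(o)*x(5, 3)) = 1/(169120 + ((32 + 256)/(28 + 256))*16) = 1/(169120 + (288/284)*16) = 1/(169120 + ((1/284)*288)*16) = 1/(169120 + (72/71)*16) = 1/(169120 + 1152/71) = 1/(12008672/71) = 71/12008672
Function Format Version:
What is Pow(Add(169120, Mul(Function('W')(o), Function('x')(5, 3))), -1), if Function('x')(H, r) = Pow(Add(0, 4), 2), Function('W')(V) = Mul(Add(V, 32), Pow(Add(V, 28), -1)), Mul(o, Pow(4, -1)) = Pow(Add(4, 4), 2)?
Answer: Rational(71, 12008672) ≈ 5.9124e-6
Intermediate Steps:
o = 256 (o = Mul(4, Pow(Add(4, 4), 2)) = Mul(4, Pow(8, 2)) = Mul(4, 64) = 256)
Function('W')(V) = Mul(Pow(Add(28, V), -1), Add(32, V)) (Function('W')(V) = Mul(Add(32, V), Pow(Add(28, V), -1)) = Mul(Pow(Add(28, V), -1), Add(32, V)))
Function('x')(H, r) = 16 (Function('x')(H, r) = Pow(4, 2) = 16)
Pow(Add(169120, Mul(Function('W')(o), Function('x')(5, 3))), -1) = Pow(Add(169120, Mul(Mul(Pow(Add(28, 256), -1), Add(32, 256)), 16)), -1) = Pow(Add(169120, Mul(Mul(Pow(284, -1), 288), 16)), -1) = Pow(Add(169120, Mul(Mul(Rational(1, 284), 288), 16)), -1) = Pow(Add(169120, Mul(Rational(72, 71), 16)), -1) = Pow(Add(169120, Rational(1152, 71)), -1) = Pow(Rational(12008672, 71), -1) = Rational(71, 12008672)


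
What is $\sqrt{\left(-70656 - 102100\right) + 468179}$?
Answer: $\sqrt{295423} \approx 543.53$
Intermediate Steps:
$\sqrt{\left(-70656 - 102100\right) + 468179} = \sqrt{-172756 + 468179} = \sqrt{295423}$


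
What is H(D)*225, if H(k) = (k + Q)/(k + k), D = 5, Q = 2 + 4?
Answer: 495/2 ≈ 247.50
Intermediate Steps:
Q = 6
H(k) = (6 + k)/(2*k) (H(k) = (k + 6)/(k + k) = (6 + k)/((2*k)) = (6 + k)*(1/(2*k)) = (6 + k)/(2*k))
H(D)*225 = ((½)*(6 + 5)/5)*225 = ((½)*(⅕)*11)*225 = (11/10)*225 = 495/2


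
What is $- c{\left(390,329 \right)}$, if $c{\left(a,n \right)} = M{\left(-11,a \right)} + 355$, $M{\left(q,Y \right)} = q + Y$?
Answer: $-734$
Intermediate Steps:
$M{\left(q,Y \right)} = Y + q$
$c{\left(a,n \right)} = 344 + a$ ($c{\left(a,n \right)} = \left(a - 11\right) + 355 = \left(-11 + a\right) + 355 = 344 + a$)
$- c{\left(390,329 \right)} = - (344 + 390) = \left(-1\right) 734 = -734$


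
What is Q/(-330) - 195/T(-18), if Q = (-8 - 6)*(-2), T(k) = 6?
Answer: -10753/330 ≈ -32.585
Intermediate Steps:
Q = 28 (Q = -14*(-2) = 28)
Q/(-330) - 195/T(-18) = 28/(-330) - 195/6 = 28*(-1/330) - 195*1/6 = -14/165 - 65/2 = -10753/330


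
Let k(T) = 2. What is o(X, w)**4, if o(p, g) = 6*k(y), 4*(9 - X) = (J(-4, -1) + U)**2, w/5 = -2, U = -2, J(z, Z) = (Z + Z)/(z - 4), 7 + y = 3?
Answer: 20736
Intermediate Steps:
y = -4 (y = -7 + 3 = -4)
J(z, Z) = 2*Z/(-4 + z) (J(z, Z) = (2*Z)/(-4 + z) = 2*Z/(-4 + z))
w = -10 (w = 5*(-2) = -10)
X = 527/64 (X = 9 - (2*(-1)/(-4 - 4) - 2)**2/4 = 9 - (2*(-1)/(-8) - 2)**2/4 = 9 - (2*(-1)*(-1/8) - 2)**2/4 = 9 - (1/4 - 2)**2/4 = 9 - (-7/4)**2/4 = 9 - 1/4*49/16 = 9 - 49/64 = 527/64 ≈ 8.2344)
o(p, g) = 12 (o(p, g) = 6*2 = 12)
o(X, w)**4 = 12**4 = 20736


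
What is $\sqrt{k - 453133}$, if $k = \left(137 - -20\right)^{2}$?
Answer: $2 i \sqrt{107121} \approx 654.59 i$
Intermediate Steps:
$k = 24649$ ($k = \left(137 + 20\right)^{2} = 157^{2} = 24649$)
$\sqrt{k - 453133} = \sqrt{24649 - 453133} = \sqrt{-428484} = 2 i \sqrt{107121}$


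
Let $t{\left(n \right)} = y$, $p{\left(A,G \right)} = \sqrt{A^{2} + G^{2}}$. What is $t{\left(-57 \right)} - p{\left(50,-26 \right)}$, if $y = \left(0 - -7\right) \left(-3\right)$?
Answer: $-21 - 2 \sqrt{794} \approx -77.356$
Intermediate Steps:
$y = -21$ ($y = \left(0 + \left(-5 + 12\right)\right) \left(-3\right) = \left(0 + 7\right) \left(-3\right) = 7 \left(-3\right) = -21$)
$t{\left(n \right)} = -21$
$t{\left(-57 \right)} - p{\left(50,-26 \right)} = -21 - \sqrt{50^{2} + \left(-26\right)^{2}} = -21 - \sqrt{2500 + 676} = -21 - \sqrt{3176} = -21 - 2 \sqrt{794}$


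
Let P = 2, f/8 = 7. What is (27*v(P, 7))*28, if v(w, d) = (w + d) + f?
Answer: 49140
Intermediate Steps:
f = 56 (f = 8*7 = 56)
v(w, d) = 56 + d + w (v(w, d) = (w + d) + 56 = (d + w) + 56 = 56 + d + w)
(27*v(P, 7))*28 = (27*(56 + 7 + 2))*28 = (27*65)*28 = 1755*28 = 49140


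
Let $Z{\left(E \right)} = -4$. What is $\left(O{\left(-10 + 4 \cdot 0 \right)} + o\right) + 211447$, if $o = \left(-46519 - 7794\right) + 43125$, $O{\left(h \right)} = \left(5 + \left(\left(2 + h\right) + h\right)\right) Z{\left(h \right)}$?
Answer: $200311$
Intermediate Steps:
$O{\left(h \right)} = -28 - 8 h$ ($O{\left(h \right)} = \left(5 + \left(\left(2 + h\right) + h\right)\right) \left(-4\right) = \left(5 + \left(2 + 2 h\right)\right) \left(-4\right) = \left(7 + 2 h\right) \left(-4\right) = -28 - 8 h$)
$o = -11188$ ($o = -54313 + 43125 = -11188$)
$\left(O{\left(-10 + 4 \cdot 0 \right)} + o\right) + 211447 = \left(\left(-28 - 8 \left(-10 + 4 \cdot 0\right)\right) - 11188\right) + 211447 = \left(\left(-28 - 8 \left(-10 + 0\right)\right) - 11188\right) + 211447 = \left(\left(-28 - -80\right) - 11188\right) + 211447 = \left(\left(-28 + 80\right) - 11188\right) + 211447 = \left(52 - 11188\right) + 211447 = -11136 + 211447 = 200311$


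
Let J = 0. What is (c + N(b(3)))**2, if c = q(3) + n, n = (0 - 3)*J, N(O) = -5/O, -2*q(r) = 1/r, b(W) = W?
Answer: 121/36 ≈ 3.3611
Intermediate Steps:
q(r) = -1/(2*r)
n = 0 (n = (0 - 3)*0 = -3*0 = 0)
c = -1/6 (c = -1/2/3 + 0 = -1/2*1/3 + 0 = -1/6 + 0 = -1/6 ≈ -0.16667)
(c + N(b(3)))**2 = (-1/6 - 5/3)**2 = (-11/6)**2 = 121/36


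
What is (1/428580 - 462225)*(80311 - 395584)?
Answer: 20818568137930409/142860 ≈ 1.4573e+11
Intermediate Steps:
(1/428580 - 462225)*(80311 - 395584) = (1/428580 - 462225)*(-315273) = -198100390499/428580*(-315273) = 20818568137930409/142860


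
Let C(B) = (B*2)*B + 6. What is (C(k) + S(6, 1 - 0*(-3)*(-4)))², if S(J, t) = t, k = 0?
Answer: 49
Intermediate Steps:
C(B) = 6 + 2*B² (C(B) = (2*B)*B + 6 = 2*B² + 6 = 6 + 2*B²)
(C(k) + S(6, 1 - 0*(-3)*(-4)))² = ((6 + 2*0²) + (1 - 0*(-3)*(-4)))² = ((6 + 2*0) + (1 - 0*(-4)))² = ((6 + 0) + (1 - 1*0))² = (6 + (1 + 0))² = (6 + 1)² = 7² = 49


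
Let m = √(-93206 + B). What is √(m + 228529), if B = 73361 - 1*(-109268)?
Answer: √(228529 + √89423) ≈ 478.36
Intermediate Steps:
B = 182629 (B = 73361 + 109268 = 182629)
m = √89423 (m = √(-93206 + 182629) = √89423 ≈ 299.04)
√(m + 228529) = √(√89423 + 228529) = √(228529 + √89423)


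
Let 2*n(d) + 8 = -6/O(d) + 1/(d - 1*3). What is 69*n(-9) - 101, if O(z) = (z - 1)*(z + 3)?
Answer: -15333/40 ≈ -383.33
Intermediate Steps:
O(z) = (-1 + z)*(3 + z)
n(d) = -4 + 1/(2*(-3 + d)) - 3/(-3 + d² + 2*d) (n(d) = -4 + (-6/(-3 + d² + 2*d) + 1/(d - 1*3))/2 = -4 + (-6/(-3 + d² + 2*d) + 1/(d - 3))/2 = -4 + (-6/(-3 + d² + 2*d) + 1/(-3 + d))/2 = -4 + (1/(-3 + d) - 6/(-3 + d² + 2*d))/2 = -4 + (1/(2*(-3 + d)) - 3/(-3 + d² + 2*d)) = -4 + 1/(2*(-3 + d)) - 3/(-3 + d² + 2*d))
69*n(-9) - 101 = 69*((-57 - 8*(-9)³ + 9*(-9)² + 68*(-9))/(2*(9 + (-9)³ - 1*(-9)² - 9*(-9)))) - 101 = 69*((-57 - 8*(-729) + 9*81 - 612)/(2*(9 - 729 - 1*81 + 81))) - 101 = 69*((-57 + 5832 + 729 - 612)/(2*(9 - 729 - 81 + 81))) - 101 = 69*((½)*5892/(-720)) - 101 = 69*((½)*(-1/720)*5892) - 101 = 69*(-491/120) - 101 = -11293/40 - 101 = -15333/40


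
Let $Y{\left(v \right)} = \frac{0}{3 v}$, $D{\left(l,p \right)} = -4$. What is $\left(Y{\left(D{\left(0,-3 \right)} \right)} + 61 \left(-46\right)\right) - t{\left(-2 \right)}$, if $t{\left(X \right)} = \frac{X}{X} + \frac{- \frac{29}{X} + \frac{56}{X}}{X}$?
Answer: $- \frac{11255}{4} \approx -2813.8$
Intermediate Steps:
$t{\left(X \right)} = 1 + \frac{27}{X^{2}}$ ($t{\left(X \right)} = 1 + \frac{27 \frac{1}{X}}{X} = 1 + \frac{27}{X^{2}}$)
$Y{\left(v \right)} = 0$ ($Y{\left(v \right)} = 0 \frac{1}{3 v} = 0$)
$\left(Y{\left(D{\left(0,-3 \right)} \right)} + 61 \left(-46\right)\right) - t{\left(-2 \right)} = \left(0 + 61 \left(-46\right)\right) - \left(1 + \frac{27}{4}\right) = \left(0 - 2806\right) - \left(1 + 27 \cdot \frac{1}{4}\right) = -2806 - \left(1 + \frac{27}{4}\right) = -2806 - \frac{31}{4} = - \frac{11255}{4}$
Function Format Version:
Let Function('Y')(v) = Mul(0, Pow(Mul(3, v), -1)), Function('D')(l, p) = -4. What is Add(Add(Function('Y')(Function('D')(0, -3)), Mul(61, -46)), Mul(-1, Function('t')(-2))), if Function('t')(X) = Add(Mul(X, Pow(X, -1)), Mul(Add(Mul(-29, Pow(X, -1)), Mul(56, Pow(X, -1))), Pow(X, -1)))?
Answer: Rational(-11255, 4) ≈ -2813.8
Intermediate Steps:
Function('t')(X) = Add(1, Mul(27, Pow(X, -2))) (Function('t')(X) = Add(1, Mul(Mul(27, Pow(X, -1)), Pow(X, -1))) = Add(1, Mul(27, Pow(X, -2))))
Function('Y')(v) = 0 (Function('Y')(v) = Mul(0, Mul(Rational(1, 3), Pow(v, -1))) = 0)
Add(Add(Function('Y')(Function('D')(0, -3)), Mul(61, -46)), Mul(-1, Function('t')(-2))) = Add(Add(0, Mul(61, -46)), Mul(-1, Add(1, Mul(27, Pow(-2, -2))))) = Add(Add(0, -2806), Mul(-1, Add(1, Mul(27, Rational(1, 4))))) = Add(-2806, Mul(-1, Add(1, Rational(27, 4)))) = Add(-2806, Mul(-1, Rational(31, 4))) = Add(-2806, Rational(-31, 4)) = Rational(-11255, 4)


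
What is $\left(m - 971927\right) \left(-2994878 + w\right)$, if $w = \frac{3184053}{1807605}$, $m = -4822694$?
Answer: $\frac{10456496474397395359}{602535} \approx 1.7354 \cdot 10^{13}$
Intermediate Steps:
$w = \frac{1061351}{602535}$ ($w = 3184053 \cdot \frac{1}{1807605} = \frac{1061351}{602535} \approx 1.7615$)
$\left(m - 971927\right) \left(-2994878 + w\right) = \left(-4822694 - 971927\right) \left(-2994878 + \frac{1061351}{602535}\right) = \left(-5794621\right) \left(- \frac{1804517754379}{602535}\right) = \frac{10456496474397395359}{602535}$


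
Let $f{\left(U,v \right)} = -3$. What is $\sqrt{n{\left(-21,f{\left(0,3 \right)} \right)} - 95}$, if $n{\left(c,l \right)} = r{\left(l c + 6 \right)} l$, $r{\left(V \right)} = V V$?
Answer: $i \sqrt{14378} \approx 119.91 i$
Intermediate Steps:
$r{\left(V \right)} = V^{2}$
$n{\left(c,l \right)} = l \left(6 + c l\right)^{2}$ ($n{\left(c,l \right)} = \left(l c + 6\right)^{2} l = \left(c l + 6\right)^{2} l = \left(6 + c l\right)^{2} l = l \left(6 + c l\right)^{2}$)
$\sqrt{n{\left(-21,f{\left(0,3 \right)} \right)} - 95} = \sqrt{- 3 \left(6 - -63\right)^{2} - 95} = \sqrt{- 3 \left(6 + 63\right)^{2} - 95} = \sqrt{- 3 \cdot 69^{2} - 95} = \sqrt{\left(-3\right) 4761 - 95} = \sqrt{-14283 - 95} = \sqrt{-14378} = i \sqrt{14378}$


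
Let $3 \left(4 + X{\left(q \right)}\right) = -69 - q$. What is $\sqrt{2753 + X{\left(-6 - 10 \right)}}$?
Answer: $\frac{\sqrt{24582}}{3} \approx 52.262$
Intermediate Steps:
$X{\left(q \right)} = -27 - \frac{q}{3}$ ($X{\left(q \right)} = -4 + \frac{-69 - q}{3} = -4 - \left(23 + \frac{q}{3}\right) = -27 - \frac{q}{3}$)
$\sqrt{2753 + X{\left(-6 - 10 \right)}} = \sqrt{2753 - \left(27 + \frac{-6 - 10}{3}\right)} = \sqrt{2753 - \frac{65}{3}} = \sqrt{\frac{8194}{3}} = \frac{\sqrt{24582}}{3}$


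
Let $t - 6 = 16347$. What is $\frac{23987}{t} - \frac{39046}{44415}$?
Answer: $\frac{6775609}{11528865} \approx 0.58771$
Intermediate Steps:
$t = 16353$ ($t = 6 + 16347 = 16353$)
$\frac{23987}{t} - \frac{39046}{44415} = \frac{23987}{16353} - \frac{39046}{44415} = 23987 \cdot \frac{1}{16353} - \frac{5578}{6345} = \frac{23987}{16353} - \frac{5578}{6345} = \frac{6775609}{11528865}$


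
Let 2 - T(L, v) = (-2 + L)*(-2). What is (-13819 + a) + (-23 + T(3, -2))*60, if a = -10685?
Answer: -25644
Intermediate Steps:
T(L, v) = -2 + 2*L (T(L, v) = 2 - (-2 + L)*(-2) = 2 - (4 - 2*L) = 2 + (-4 + 2*L) = -2 + 2*L)
(-13819 + a) + (-23 + T(3, -2))*60 = (-13819 - 10685) + (-23 + (-2 + 2*3))*60 = -24504 + (-23 + (-2 + 6))*60 = -24504 + (-23 + 4)*60 = -24504 - 19*60 = -24504 - 1140 = -25644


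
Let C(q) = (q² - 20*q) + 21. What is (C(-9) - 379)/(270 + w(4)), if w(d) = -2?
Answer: -97/268 ≈ -0.36194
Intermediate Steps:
C(q) = 21 + q² - 20*q
(C(-9) - 379)/(270 + w(4)) = ((21 + (-9)² - 20*(-9)) - 379)/(270 - 2) = ((21 + 81 + 180) - 379)/268 = (282 - 379)*(1/268) = -97*1/268 = -97/268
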